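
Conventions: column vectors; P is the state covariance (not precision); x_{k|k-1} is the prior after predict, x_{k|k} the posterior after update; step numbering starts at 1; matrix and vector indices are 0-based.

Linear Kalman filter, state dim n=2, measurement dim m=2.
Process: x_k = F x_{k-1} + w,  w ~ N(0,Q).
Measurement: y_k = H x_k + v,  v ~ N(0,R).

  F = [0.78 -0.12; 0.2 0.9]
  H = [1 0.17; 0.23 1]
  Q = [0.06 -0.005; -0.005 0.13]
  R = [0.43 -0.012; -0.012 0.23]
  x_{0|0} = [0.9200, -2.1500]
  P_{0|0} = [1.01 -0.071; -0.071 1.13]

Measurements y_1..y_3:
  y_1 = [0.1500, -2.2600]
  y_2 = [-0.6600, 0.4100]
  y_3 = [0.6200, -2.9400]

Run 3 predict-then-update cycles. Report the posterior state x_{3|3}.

x_post = [0.4631, -1.7897]

step 1: x^-=[0.9756, -1.7510]  P^-=[0.7040 -0.0176; -0.0176 1.0601]  S=[1.1587 0.3118; 0.3118 1.3193]  K=[0.6147 -0.0359; -0.0802 0.8195]  nu=[-0.5279, -0.7334]  x^+=[0.6774, -2.3096]  P^+=[0.2783 -0.0796; -0.0796 0.2078]
step 2: x^-=[0.8055, -1.9432]  P^-=[0.2472 -0.0380; -0.0380 0.2807]  S=[0.6724 0.0531; 0.0531 0.5063]  K=[0.3581 -0.0003; -0.0282 0.5402]  nu=[-1.1352, 2.1679]  x^+=[0.3983, -0.7402]  P^+=[0.1610 -0.0414; -0.0414 0.1341]
step 3: x^-=[0.3995, -0.5865]  P^-=[0.1676 -0.0224; -0.0224 0.2302]  S=[0.5967 0.0424; 0.0424 0.4587]  K=[0.2739 0.0098; -0.0069 0.4911]  nu=[0.3202, -2.4454]  x^+=[0.4631, -1.7897]  P^+=[0.1226 -0.0292; -0.0292 0.1198]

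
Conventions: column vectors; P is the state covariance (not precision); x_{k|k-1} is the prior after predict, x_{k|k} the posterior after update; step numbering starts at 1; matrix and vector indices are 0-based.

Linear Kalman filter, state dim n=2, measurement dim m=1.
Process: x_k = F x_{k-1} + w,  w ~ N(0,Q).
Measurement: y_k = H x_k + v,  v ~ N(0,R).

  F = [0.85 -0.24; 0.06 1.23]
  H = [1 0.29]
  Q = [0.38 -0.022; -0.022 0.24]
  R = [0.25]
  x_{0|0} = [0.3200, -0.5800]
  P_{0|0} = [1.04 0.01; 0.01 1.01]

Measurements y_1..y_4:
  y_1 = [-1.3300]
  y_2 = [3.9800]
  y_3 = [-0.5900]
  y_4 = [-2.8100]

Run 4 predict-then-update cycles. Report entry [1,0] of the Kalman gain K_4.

K[1,0] = -0.8509

step 1: x^-=[0.4112, -0.6942]  P^-=[1.1855 -0.2568; -0.2568 1.7732]  S=[1.4357]  K=[0.7739; 0.1793]  nu=[-1.5399]  x^+=[-0.7805, -0.9703]  P^+=[0.3257 -0.4560; -0.4560 1.7271]
step 2: x^-=[-0.4305, -1.2403]  P^-=[0.9009 -0.9854; -0.9854 2.7868]  S=[0.8137]  K=[0.7559; -0.2179]  nu=[4.7702]  x^+=[3.1755, -2.2796]  P^+=[0.4359 -0.8514; -0.8514 2.7482]
step 3: x^-=[3.2462, -2.6133]  P^-=[1.2006 -1.6889; -1.6889 4.2736]  S=[0.8304]  K=[0.8560; -0.5414]  nu=[-3.0784]  x^+=[0.6113, -0.9467]  P^+=[0.5922 -1.3041; -1.3041 4.0302]
step 4: x^-=[0.7468, -1.1278]  P^-=[1.5721 -2.5262; -2.5262 6.1469]  S=[0.8738]  K=[0.9607; -0.8509]  nu=[-3.2297]  x^+=[-2.3559, 1.6204]  P^+=[0.7656 -1.8118; -1.8118 5.5142]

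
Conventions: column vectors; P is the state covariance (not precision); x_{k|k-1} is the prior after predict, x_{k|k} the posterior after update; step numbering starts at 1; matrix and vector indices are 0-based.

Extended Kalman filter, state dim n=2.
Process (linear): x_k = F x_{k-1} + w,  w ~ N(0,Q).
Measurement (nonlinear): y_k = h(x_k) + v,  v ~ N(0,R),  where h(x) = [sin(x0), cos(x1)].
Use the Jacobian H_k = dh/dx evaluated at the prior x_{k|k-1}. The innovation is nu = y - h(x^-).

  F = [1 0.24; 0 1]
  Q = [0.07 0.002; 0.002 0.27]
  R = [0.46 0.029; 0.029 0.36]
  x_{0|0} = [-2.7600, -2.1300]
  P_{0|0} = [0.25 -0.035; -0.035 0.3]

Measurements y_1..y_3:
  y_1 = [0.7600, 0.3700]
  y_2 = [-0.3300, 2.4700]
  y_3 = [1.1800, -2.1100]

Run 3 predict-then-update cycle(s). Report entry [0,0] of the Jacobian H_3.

H_jac[0,0] = -0.9711

step 1: x^-=[-3.2712, -2.1300]  P^-=[0.3205 0.0390; 0.0390 0.5700]  H_jac=[-0.9916 0.0000; 0.0000 0.8477]  S=[0.7751 -0.0038; -0.0038 0.7696]  K=[-0.4098 0.0409; -0.0468 0.6276]  nu=[0.6308, 0.9005]  x^+=[-3.4928, -1.5944]  P^+=[0.1889 0.0034; 0.0034 0.2649]
step 2: x^-=[-3.8755, -1.5944]  P^-=[0.2758 0.0690; 0.0690 0.5349]  H_jac=[-0.7426 0.0000; 0.0000 0.9997]  S=[0.6121 -0.0222; -0.0222 0.8946]  K=[-0.3321 0.0688; -0.0620 0.5962]  nu=[-0.9997, 2.4936]  x^+=[-3.3719, -0.0456]  P^+=[0.2030 0.0151; 0.0151 0.2129]
step 3: x^-=[-3.3828, -0.0456]  P^-=[0.2926 0.0682; 0.0682 0.4829]  H_jac=[-0.9711 0.0000; 0.0000 0.0456]  S=[0.7359 0.0260; 0.0260 0.3610]  K=[-0.3873 0.0365; -0.0924 0.0676]  nu=[0.9411, -3.1090]  x^+=[-3.8608, -0.3428]  P^+=[0.1824 0.0418; 0.0418 0.4753]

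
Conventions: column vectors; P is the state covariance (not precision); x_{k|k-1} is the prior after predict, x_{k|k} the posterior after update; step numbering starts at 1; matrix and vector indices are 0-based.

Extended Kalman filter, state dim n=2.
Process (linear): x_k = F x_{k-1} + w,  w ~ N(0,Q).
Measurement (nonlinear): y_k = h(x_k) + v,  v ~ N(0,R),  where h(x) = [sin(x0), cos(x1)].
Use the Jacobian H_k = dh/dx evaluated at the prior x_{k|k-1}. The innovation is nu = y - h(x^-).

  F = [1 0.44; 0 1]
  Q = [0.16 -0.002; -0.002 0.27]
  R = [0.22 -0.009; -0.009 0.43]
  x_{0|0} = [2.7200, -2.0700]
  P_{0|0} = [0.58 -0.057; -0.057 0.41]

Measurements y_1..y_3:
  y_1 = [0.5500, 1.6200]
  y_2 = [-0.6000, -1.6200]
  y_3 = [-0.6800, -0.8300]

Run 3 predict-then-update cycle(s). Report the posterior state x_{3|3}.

x_post = [3.5963, -2.0401]

step 1: x^-=[1.8092, -2.0700]  P^-=[0.7692 0.1214; 0.1214 0.6800]  H_jac=[-0.2362 0.0000; 0.0000 0.8780]  S=[0.2629 -0.0342; -0.0342 0.9542]  K=[-0.6796 0.0874; -0.0279 0.6247]  nu=[-0.4217, 2.0987]  x^+=[2.2792, -0.7472]  P^+=[0.6365 0.0498; 0.0498 0.3062]
step 2: x^-=[1.9504, -0.7472]  P^-=[0.8995 0.1825; 0.1825 0.5762]  H_jac=[-0.3706 0.0000; 0.0000 0.6796]  S=[0.3435 -0.0550; -0.0550 0.6961]  K=[-0.9539 0.1029; -0.1082 0.5540]  nu=[-1.5288, -2.3536]  x^+=[3.1666, -1.8856]  P^+=[0.5688 0.0777; 0.0777 0.3520]
step 3: x^-=[2.3370, -1.8856]  P^-=[0.8654 0.2306; 0.2306 0.6220]  H_jac=[-0.6934 0.0000; 0.0000 0.9509]  S=[0.6360 -0.1610; -0.1610 0.9923]  K=[-0.9255 0.0708; -0.1048 0.5790]  nu=[-1.4006, -0.5204]  x^+=[3.5963, -2.0401]  P^+=[0.2946 0.0408; 0.0408 0.2628]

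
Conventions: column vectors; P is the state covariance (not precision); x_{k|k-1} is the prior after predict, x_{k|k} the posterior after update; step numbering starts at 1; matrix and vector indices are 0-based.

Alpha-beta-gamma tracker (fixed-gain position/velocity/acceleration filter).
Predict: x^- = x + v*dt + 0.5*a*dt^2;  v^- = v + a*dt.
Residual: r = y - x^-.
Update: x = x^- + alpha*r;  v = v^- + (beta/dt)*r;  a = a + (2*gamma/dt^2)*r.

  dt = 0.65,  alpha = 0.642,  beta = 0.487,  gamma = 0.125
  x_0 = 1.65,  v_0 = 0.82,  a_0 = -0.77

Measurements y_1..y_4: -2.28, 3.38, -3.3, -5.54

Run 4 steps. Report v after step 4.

v_post = -5.3029

step 1: x_pred=2.0203  r=-4.3003  x^+=-0.7405  v^+=-2.9024  a^+=-3.3146
step 2: x_pred=-3.3273  r=6.7073  x^+=0.9788  v^+=-0.0316  a^+=0.6542
step 3: x_pred=1.0964  r=-4.3964  x^+=-1.7261  v^+=-2.9003  a^+=-1.9472
step 4: x_pred=-4.0226  r=-1.5174  x^+=-4.9968  v^+=-5.3029  a^+=-2.8451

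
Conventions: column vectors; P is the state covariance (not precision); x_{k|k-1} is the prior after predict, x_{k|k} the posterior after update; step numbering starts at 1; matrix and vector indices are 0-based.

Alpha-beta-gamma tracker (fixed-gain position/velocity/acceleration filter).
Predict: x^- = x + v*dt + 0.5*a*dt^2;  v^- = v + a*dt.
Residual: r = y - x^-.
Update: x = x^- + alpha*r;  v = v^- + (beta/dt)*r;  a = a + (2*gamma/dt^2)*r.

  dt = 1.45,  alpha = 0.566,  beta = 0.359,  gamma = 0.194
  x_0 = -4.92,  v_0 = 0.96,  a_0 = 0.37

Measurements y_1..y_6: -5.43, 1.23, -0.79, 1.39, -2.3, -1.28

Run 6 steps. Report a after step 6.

a_post = -1.4837

step 1: x_pred=-3.1390  r=-2.2910  x^+=-4.4357  v^+=0.9293  a^+=-0.0528
step 2: x_pred=-3.1437  r=4.3737  x^+=-0.6682  v^+=1.9356  a^+=0.7544
step 3: x_pred=2.9315  r=-3.7215  x^+=0.8251  v^+=2.1081  a^+=0.0676
step 4: x_pred=3.9529  r=-2.5629  x^+=2.5023  v^+=1.5715  a^+=-0.4054
step 5: x_pred=4.3549  r=-6.6549  x^+=0.5882  v^+=-0.6639  a^+=-1.6335
step 6: x_pred=-2.0916  r=0.8116  x^+=-1.6323  v^+=-2.8315  a^+=-1.4837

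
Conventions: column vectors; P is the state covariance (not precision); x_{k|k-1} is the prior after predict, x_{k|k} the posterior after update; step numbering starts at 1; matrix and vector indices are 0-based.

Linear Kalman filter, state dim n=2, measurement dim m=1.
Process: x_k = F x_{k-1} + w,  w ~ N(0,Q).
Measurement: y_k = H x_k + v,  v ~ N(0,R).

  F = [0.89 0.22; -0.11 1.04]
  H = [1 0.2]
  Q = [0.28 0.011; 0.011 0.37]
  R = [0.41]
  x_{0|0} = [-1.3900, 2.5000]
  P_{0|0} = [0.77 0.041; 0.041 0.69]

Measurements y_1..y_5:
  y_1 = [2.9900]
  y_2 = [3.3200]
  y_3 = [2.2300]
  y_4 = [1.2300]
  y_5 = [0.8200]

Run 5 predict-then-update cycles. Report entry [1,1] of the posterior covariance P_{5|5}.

step 1: x^-=[-0.6871, 2.7529]  P^-=[0.9394 0.1304; 0.1304 1.1162]  S=[1.4462]  K=[0.6676; 0.2446]  nu=[3.1265]  x^+=[1.4001, 3.5175]  P^+=[0.2948 -0.1057; -0.1057 1.0297]
step 2: x^-=[2.0200, 3.5042]  P^-=[0.5220 0.1225; 0.1225 1.5115]  S=[1.0415]  K=[0.5247; 0.4079]  nu=[0.5992]  x^+=[2.3344, 3.7486]  P^+=[0.2352 -0.1004; -0.1004 1.3382]
step 3: x^-=[2.9023, 3.6418]  P^-=[0.4918 0.2036; 0.2036 1.8433]  S=[1.0570]  K=[0.5038; 0.5415]  nu=[-1.4007]  x^+=[2.1966, 2.8834]  P^+=[0.2235 -0.0847; -0.0847 1.5334]
step 4: x^-=[2.5894, 2.7571]  P^-=[0.4981 0.2636; 0.2636 2.0506]  S=[1.0956]  K=[0.5028; 0.6150]  nu=[-1.9108]  x^+=[1.6287, 1.5820]  P^+=[0.2212 -0.0751; -0.0751 1.6363]
step 5: x^-=[1.7976, 1.4661]  P^-=[0.5050 0.2960; 0.2960 2.1596]  S=[1.1198]  K=[0.5038; 0.6501]  nu=[-1.2708]  x^+=[1.1573, 0.6400]  P^+=[0.2207 -0.0707; -0.0707 1.6864]

P_post[1,1] = 1.6864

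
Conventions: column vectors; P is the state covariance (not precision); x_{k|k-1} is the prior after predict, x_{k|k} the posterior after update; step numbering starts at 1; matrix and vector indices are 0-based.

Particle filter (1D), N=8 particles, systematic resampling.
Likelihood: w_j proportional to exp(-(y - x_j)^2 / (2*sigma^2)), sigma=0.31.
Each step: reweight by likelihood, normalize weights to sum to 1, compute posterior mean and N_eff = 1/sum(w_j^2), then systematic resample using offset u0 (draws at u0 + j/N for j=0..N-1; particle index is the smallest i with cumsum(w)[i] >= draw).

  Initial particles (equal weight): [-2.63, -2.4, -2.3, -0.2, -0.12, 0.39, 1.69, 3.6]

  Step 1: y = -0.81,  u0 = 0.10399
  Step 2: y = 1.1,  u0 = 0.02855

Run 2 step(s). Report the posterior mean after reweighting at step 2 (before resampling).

post_mean = -0.1495

step 1: w=[0.0000, 0.0000, 0.0000, 0.6305, 0.3670, 0.0024, 0.0000, 0.0000]  mean=-0.1693  Neff=1.8789  idx=[3, 3, 3, 3, 3, 4, 4, 4]
step 2: w=[0.0737, 0.0737, 0.0737, 0.0737, 0.0737, 0.2105, 0.2105, 0.2105]  mean=-0.1495  Neff=6.2479  idx=[0, 2, 3, 5, 5, 6, 6, 7]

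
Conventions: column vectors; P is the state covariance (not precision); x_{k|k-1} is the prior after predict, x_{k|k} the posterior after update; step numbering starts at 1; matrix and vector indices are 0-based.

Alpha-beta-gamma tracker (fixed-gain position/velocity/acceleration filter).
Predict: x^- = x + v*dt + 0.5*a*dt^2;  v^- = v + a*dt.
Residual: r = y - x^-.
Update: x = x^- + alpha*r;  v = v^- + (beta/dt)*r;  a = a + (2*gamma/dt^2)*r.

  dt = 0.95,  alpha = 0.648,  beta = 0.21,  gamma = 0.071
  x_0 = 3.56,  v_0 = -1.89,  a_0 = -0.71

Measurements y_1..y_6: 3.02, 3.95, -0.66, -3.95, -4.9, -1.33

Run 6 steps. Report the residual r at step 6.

resid = 6.6360

step 1: x_pred=1.4441  r=1.5759  x^+=2.4653  v^+=-2.2161  a^+=-0.4620
step 2: x_pred=0.1514  r=3.7986  x^+=2.6129  v^+=-1.8154  a^+=0.1356
step 3: x_pred=0.9495  r=-1.6095  x^+=-0.0935  v^+=-2.0424  a^+=-0.1176
step 4: x_pred=-2.0868  r=-1.8632  x^+=-3.2941  v^+=-2.5660  a^+=-0.4108
step 5: x_pred=-5.9172  r=1.0172  x^+=-5.2580  v^+=-2.7313  a^+=-0.2507
step 6: x_pred=-7.9660  r=6.6360  x^+=-3.6659  v^+=-1.5026  a^+=0.7934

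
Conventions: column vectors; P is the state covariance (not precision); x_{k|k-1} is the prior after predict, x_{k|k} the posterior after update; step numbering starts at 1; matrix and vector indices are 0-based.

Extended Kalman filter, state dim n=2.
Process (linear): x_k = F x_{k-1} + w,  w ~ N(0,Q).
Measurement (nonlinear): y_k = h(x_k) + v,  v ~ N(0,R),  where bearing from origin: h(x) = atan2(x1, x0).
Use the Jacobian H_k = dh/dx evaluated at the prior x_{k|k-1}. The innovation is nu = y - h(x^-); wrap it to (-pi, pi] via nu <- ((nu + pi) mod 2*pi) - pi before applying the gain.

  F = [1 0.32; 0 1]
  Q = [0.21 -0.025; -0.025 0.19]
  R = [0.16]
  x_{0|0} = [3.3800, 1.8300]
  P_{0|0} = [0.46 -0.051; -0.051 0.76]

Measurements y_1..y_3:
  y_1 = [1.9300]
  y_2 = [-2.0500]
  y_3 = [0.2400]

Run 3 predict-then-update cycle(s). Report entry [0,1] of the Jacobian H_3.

step 1: x^-=[3.9656, 1.8300]  P^-=[0.7152 0.1672; 0.1672 0.9500]  H_jac=[-0.0959 0.2079]  S=[0.2010]  K=[-0.1684; 0.9029]  nu=[1.4976]  x^+=[3.7133, 3.1822]  P^+=[0.7095 0.1978; 0.1978 0.7862]
step 2: x^-=[4.7316, 3.1822]  P^-=[1.1266 0.4243; 0.4243 0.9762]  H_jac=[-0.0979 0.1455]  S=[0.1794]  K=[-0.2704; 0.5604]  nu=[-2.6421]  x^+=[5.4461, 1.7016]  P^+=[1.1134 0.4515; 0.4515 0.9198]
step 3: x^-=[5.9906, 1.7016]  P^-=[1.7066 0.7209; 0.7209 1.1098]  H_jac=[-0.0439 0.1545]  S=[0.1800]  K=[0.2026; 0.7767]  nu=[-0.0368]  x^+=[5.9832, 1.6731]  P^+=[1.6992 0.6925; 0.6925 1.0012]

H_jac[0,1] = 0.1545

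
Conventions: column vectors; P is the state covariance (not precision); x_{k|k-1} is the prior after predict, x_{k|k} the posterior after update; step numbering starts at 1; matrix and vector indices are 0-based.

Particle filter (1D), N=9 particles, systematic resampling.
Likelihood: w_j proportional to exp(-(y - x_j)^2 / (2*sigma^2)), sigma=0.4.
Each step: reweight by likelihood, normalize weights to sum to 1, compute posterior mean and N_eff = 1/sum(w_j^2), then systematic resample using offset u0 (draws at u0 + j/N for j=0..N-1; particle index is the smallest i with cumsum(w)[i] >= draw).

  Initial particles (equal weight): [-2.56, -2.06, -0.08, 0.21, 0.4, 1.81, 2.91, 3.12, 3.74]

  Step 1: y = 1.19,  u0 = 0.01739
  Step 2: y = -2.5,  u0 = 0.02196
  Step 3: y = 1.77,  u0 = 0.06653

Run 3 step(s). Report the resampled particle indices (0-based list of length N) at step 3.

step 1: w=[0.0000, 0.0000, 0.0130, 0.0996, 0.2848, 0.6024, 0.0002, 0.0000, 0.0000]  mean=1.2248  Neff=2.2021  idx=[3, 4, 4, 4, 5, 5, 5, 5, 5]
step 2: w=[0.9031, 0.0323, 0.0323, 0.0323, 0.0000, 0.0000, 0.0000, 0.0000, 0.0000]  mean=0.2284  Neff=1.2214  idx=[0, 0, 0, 0, 0, 0, 0, 0, 1]
step 3: w=[0.0730, 0.0730, 0.0730, 0.0730, 0.0730, 0.0730, 0.0730, 0.0730, 0.4159]  mean=0.2890  Neff=4.6383  idx=[0, 2, 3, 5, 6, 8, 8, 8, 8]

resampled_idx = [0, 2, 3, 5, 6, 8, 8, 8, 8]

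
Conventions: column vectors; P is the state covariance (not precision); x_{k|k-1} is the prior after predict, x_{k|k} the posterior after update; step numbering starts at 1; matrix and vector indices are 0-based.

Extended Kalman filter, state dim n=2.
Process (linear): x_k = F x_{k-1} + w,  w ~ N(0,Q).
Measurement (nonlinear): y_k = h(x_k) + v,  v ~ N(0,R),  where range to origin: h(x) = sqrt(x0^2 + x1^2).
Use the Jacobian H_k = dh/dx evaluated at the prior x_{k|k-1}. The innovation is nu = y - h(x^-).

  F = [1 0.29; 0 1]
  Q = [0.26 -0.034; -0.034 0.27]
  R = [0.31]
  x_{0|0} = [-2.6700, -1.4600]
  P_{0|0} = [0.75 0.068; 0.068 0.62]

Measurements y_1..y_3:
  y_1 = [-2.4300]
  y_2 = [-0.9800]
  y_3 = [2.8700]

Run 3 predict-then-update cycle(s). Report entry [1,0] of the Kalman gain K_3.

K[1,0] = -0.7656

step 1: x^-=[-3.0934, -1.4600]  P^-=[1.1016 0.2138; 0.2138 0.8900]  H_jac=[-0.9043 -0.4268]  S=[1.5381]  K=[-0.7070; -0.3727]  nu=[-5.8506]  x^+=[1.0431, 0.7204]  P^+=[0.3327 -0.1915; -0.1915 0.6764]
step 2: x^-=[1.2520, 0.7204]  P^-=[0.5386 -0.0293; -0.0293 0.9464]  H_jac=[0.8668 0.4987]  S=[0.9246]  K=[0.4890; 0.4830]  nu=[-2.4245]  x^+=[0.0664, -0.4505]  P^+=[0.3174 -0.2477; -0.2477 0.7307]
step 3: x^-=[-0.0643, -0.4505]  P^-=[0.4952 -0.0698; -0.0698 1.0007]  H_jac=[-0.1412 -0.9900]  S=[1.2811]  K=[-0.0006; -0.7656]  nu=[2.4149]  x^+=[-0.0658, -2.2994]  P^+=[0.4952 -0.0704; -0.0704 0.2498]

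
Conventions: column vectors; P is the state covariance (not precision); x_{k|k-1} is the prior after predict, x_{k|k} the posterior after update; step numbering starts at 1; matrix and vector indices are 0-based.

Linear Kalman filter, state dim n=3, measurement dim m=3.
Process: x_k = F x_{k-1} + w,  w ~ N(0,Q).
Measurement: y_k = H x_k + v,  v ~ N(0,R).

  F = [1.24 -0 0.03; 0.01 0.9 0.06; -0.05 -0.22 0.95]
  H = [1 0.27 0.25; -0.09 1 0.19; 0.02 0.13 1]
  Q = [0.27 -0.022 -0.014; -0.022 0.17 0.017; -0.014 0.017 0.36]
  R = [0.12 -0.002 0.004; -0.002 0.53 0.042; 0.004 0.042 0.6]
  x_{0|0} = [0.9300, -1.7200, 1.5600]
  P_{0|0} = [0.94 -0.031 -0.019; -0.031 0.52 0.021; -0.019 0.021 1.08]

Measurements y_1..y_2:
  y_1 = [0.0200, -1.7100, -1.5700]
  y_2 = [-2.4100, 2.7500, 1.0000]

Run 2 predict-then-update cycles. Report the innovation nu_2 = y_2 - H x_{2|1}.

innov = [-2.7316, 4.2498, 1.2625]

step 1: x^-=[1.2000, -1.4451, 1.8139]  P^-=[1.7149 -0.0438 -0.0555; -0.0438 0.5969 -0.0059; -0.0555 -0.0059 1.3546]  S=[1.9108 0.0153 0.3344; 0.0153 1.1972 0.3723; 0.3344 0.3723 1.9614]  K=[0.9100 -0.1418 -0.1419; 0.0696 0.5234 -0.0751; 0.0275 0.0010 0.6848]  nu=[-1.2433, -0.5015, -3.2200]  x^+=[0.5968, -1.5523, -0.4258]  P^+=[0.1444 -0.0541 -0.0833; -0.0541 0.2803 -0.0581; -0.0833 -0.0581 0.4203]
step 2: x^-=[0.7273, -1.4167, -0.0929]  P^-=[0.4861 -0.0877 -0.0939; -0.0877 0.3912 -0.0615; -0.0939 -0.0615 0.7842]  S=[0.5811 -0.0227 0.0987; -0.0227 0.9490 0.1853; 0.0987 0.1853 1.3708]  K=[0.7694 -0.1176 -0.1092; 0.0325 0.4223 -0.0685; 0.0515 -0.0075 0.5622]  nu=[-2.7316, 4.2498, 1.2625]  x^+=[-2.0120, 0.2028, 0.4445]  P^+=[0.1204 -0.0455 -0.0639; -0.0455 0.2266 -0.0518; -0.0639 -0.0518 0.3452]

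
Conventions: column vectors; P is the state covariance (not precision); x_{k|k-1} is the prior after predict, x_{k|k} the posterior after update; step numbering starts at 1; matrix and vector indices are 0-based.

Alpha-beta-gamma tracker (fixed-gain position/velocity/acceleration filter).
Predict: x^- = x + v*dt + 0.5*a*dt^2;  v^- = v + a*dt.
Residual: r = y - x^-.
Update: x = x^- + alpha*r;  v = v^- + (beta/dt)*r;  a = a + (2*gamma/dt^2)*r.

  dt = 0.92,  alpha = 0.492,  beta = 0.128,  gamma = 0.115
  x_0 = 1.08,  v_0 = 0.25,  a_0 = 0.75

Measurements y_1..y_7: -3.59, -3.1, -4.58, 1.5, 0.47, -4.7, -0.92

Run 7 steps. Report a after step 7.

a_post = 1.7594

step 1: x_pred=1.6274  r=-5.2174  x^+=-0.9396  v^+=0.2141  a^+=-0.6678
step 2: x_pred=-1.0252  r=-2.0748  x^+=-2.0460  v^+=-0.6889  a^+=-1.2316
step 3: x_pred=-3.2010  r=-1.3790  x^+=-3.8795  v^+=-2.0138  a^+=-1.6063
step 4: x_pred=-6.4120  r=7.9120  x^+=-2.5193  v^+=-2.3908  a^+=0.5437
step 5: x_pred=-4.4888  r=4.9588  x^+=-2.0491  v^+=-1.2007  a^+=1.8912
step 6: x_pred=-2.3534  r=-2.3466  x^+=-3.5079  v^+=0.2127  a^+=1.2535
step 7: x_pred=-2.7818  r=1.8618  x^+=-1.8658  v^+=1.6249  a^+=1.7594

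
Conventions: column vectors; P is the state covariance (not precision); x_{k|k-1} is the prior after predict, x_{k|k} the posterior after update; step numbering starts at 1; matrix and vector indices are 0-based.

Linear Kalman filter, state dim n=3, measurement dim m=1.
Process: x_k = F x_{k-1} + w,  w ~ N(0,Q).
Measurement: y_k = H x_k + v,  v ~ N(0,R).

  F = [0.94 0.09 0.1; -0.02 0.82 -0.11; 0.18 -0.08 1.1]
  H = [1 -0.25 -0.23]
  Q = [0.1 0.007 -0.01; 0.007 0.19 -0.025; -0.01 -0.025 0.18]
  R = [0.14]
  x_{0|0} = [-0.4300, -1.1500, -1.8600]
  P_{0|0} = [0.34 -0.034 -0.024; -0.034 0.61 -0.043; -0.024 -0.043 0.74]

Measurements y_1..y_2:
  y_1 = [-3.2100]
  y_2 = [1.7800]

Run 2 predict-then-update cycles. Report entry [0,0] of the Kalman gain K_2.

step 1: x^-=[-0.6937, -0.7298, -2.0314]  P^-=[0.4017 0.0108 0.0974; 0.0108 0.6180 -0.1990; 0.0974 -0.1990 1.0894]  S=[0.5649]  K=[0.6667; -0.1734; -0.1831]  nu=[-3.1660]  x^+=[-2.8045, -0.1808, -1.4518]  P^+=[0.1506 0.0761 0.1663; 0.0761 0.6010 -0.2169; 0.1663 -0.2169 1.0704]
step 2: x^-=[-2.7977, 0.0675, -2.0873]  P^-=[0.2889 0.0621 0.2797; 0.0621 0.6445 -0.3877; 0.2797 -0.3877 1.5858]  S=[0.3488]  K=[0.5994; -0.0283; 0.0339]  nu=[4.1145]  x^+=[-0.3317, -0.0490, -1.9476]  P^+=[0.1636 0.0680 0.2726; 0.0680 0.6442 -0.3874; 0.2726 -0.3874 1.5854]

K[0,0] = 0.5994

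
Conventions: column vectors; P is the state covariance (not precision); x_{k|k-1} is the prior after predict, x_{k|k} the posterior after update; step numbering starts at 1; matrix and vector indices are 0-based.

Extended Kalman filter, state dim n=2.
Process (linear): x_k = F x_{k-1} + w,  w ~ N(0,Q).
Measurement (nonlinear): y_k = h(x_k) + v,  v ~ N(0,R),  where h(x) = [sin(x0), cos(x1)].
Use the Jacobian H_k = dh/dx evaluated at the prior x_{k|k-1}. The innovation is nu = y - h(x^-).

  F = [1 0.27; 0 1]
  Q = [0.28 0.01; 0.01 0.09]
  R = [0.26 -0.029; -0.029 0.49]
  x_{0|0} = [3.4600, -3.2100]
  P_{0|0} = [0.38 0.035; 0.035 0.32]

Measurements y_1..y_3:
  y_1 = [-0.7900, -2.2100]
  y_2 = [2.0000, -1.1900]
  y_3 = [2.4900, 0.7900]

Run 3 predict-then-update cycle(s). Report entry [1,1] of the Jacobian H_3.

step 1: x^-=[2.5933, -3.2100]  P^-=[0.7022 0.1314; 0.1314 0.4100]  H_jac=[-0.8534 0.0000; 0.0000 -0.0684]  S=[0.7714 -0.0213; -0.0213 0.4919]  K=[-0.7783 -0.0520; -0.1471 -0.0634]  nu=[-1.3112, -1.2123]  x^+=[3.6769, -2.9403]  P^+=[0.2353 0.0427; 0.0427 0.3917]
step 2: x^-=[2.8830, -2.9403]  P^-=[0.5669 0.1584; 0.1584 0.4817]  H_jac=[-0.9667 0.0000; 0.0000 0.1999]  S=[0.7899 -0.0596; -0.0596 0.5093]  K=[-0.6954 -0.0192; -0.1812 0.1679]  nu=[1.7443, -0.2102]  x^+=[1.6741, -3.2917]  P^+=[0.1864 0.0538; 0.0538 0.4378]
step 3: x^-=[0.7854, -3.2917]  P^-=[0.5274 0.1820; 0.1820 0.5278]  H_jac=[0.7071 0.0000; 0.0000 -0.1496]  S=[0.5237 -0.0482; -0.0482 0.5018]  K=[0.7134 0.0144; 0.2333 -0.1349]  nu=[1.7829, 1.7788]  x^+=[2.0829, -3.1157]  P^+=[0.2617 0.0913; 0.0913 0.4871]

H_jac[1,1] = -0.1496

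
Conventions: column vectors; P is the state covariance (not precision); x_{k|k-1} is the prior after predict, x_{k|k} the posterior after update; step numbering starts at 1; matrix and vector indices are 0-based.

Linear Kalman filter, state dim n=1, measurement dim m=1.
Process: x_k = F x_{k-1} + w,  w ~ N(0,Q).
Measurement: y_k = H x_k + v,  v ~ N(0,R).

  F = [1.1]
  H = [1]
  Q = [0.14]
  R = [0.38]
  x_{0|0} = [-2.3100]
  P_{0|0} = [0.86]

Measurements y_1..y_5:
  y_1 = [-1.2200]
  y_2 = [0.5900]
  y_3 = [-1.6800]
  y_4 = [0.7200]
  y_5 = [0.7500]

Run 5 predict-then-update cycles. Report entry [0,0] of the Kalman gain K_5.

K[0,0] = 0.4923

step 1: x^-=[-2.5410]  P^-=[1.1806]  S=[1.5606]  K=[0.7565]  nu=[1.3210]  x^+=[-1.5417]  P^+=[0.2875]
step 2: x^-=[-1.6958]  P^-=[0.4878]  S=[0.8678]  K=[0.5621]  nu=[2.2858]  x^+=[-0.4109]  P^+=[0.2136]
step 3: x^-=[-0.4520]  P^-=[0.3985]  S=[0.7785]  K=[0.5119]  nu=[-1.2280]  x^+=[-1.0806]  P^+=[0.1945]
step 4: x^-=[-1.1886]  P^-=[0.3754]  S=[0.7554]  K=[0.4969]  nu=[1.9086]  x^+=[-0.2402]  P^+=[0.1888]
step 5: x^-=[-0.2642]  P^-=[0.3685]  S=[0.7485]  K=[0.4923]  nu=[1.0142]  x^+=[0.2351]  P^+=[0.1871]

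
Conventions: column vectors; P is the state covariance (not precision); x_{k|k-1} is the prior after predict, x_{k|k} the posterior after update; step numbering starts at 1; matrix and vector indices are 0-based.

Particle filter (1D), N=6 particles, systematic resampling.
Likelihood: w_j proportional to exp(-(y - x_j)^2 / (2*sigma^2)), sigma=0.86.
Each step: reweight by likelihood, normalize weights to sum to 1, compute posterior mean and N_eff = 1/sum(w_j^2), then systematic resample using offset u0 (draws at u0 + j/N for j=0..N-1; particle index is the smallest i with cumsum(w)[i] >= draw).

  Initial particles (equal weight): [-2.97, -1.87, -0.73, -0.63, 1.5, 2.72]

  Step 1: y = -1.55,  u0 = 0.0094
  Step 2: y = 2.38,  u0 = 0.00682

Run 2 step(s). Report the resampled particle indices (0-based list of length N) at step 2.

resampled_idx = [3, 3, 4, 4, 5, 5]

step 1: w=[0.1071, 0.3905, 0.2656, 0.2361, 0.0008, 0.0000]  mean=-1.3896  Neff=3.4458  idx=[0, 1, 1, 2, 2, 3]
step 2: w=[0.0000, 0.0010, 0.0010, 0.2841, 0.2841, 0.4298]  mean=-0.6893  Neff=2.8888  idx=[3, 3, 4, 4, 5, 5]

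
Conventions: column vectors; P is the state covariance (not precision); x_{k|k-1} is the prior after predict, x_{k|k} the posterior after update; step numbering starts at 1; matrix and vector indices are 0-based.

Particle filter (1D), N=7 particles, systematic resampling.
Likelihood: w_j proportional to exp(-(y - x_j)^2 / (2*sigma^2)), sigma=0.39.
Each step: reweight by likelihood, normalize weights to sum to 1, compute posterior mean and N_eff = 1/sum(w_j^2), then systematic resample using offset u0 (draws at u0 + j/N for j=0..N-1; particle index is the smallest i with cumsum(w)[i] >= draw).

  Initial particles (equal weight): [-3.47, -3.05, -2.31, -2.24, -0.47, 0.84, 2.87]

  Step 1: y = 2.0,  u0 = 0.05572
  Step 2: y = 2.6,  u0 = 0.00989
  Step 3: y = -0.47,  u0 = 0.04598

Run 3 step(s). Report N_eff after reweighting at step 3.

step 1: w=[0.0000, 0.0000, 0.0000, 0.0000, 0.0000, 0.1262, 0.8738]  mean=2.6139  Neff=1.2829  idx=[5, 6, 6, 6, 6, 6, 6]
step 2: w=[0.0000, 0.1667, 0.1667, 0.1667, 0.1667, 0.1667, 0.1667]  mean=2.8700  Neff=6.0001  idx=[1, 1, 2, 3, 4, 5, 6]
step 3: w=[0.1429, 0.1429, 0.1429, 0.1429, 0.1429, 0.1429, 0.1429]  mean=2.8700  Neff=7.0000  idx=[0, 1, 2, 3, 4, 5, 6]

N_eff = 7.0000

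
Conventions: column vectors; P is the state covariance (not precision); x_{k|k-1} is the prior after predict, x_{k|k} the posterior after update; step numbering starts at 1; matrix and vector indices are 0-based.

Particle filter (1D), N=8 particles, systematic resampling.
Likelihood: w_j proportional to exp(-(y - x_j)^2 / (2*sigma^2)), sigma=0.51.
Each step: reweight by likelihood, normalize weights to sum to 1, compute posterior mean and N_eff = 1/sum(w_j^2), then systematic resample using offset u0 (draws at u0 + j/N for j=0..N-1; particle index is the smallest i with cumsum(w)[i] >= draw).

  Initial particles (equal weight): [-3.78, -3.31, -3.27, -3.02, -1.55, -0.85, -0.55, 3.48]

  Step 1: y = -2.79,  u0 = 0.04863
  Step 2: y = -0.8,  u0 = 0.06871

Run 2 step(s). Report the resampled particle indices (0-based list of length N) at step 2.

step 1: w=[0.0648, 0.2536, 0.2739, 0.3852, 0.0222, 0.0003, 0.0000, 0.0000]  mean=-3.1779  Neff=3.4201  idx=[0, 1, 1, 2, 2, 3, 3, 3]
step 2: w=[0.0001, 0.0213, 0.0213, 0.0313, 0.0313, 0.2982, 0.2982, 0.2982]  mean=-3.0481  Neff=3.7090  idx=[3, 5, 5, 6, 6, 6, 7, 7]

resampled_idx = [3, 5, 5, 6, 6, 6, 7, 7]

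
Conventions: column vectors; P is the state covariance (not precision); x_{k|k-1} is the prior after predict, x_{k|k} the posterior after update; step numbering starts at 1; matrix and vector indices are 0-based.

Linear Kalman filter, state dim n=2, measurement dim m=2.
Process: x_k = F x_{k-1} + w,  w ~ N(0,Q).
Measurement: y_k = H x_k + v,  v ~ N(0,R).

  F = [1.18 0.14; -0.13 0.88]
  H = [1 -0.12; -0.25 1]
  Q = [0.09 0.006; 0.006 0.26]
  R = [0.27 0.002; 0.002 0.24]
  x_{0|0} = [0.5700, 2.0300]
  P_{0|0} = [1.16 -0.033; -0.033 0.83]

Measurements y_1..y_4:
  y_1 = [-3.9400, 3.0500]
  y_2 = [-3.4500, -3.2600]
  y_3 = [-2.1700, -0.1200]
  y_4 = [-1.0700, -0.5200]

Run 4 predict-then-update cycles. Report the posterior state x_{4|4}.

step 1: x^-=[0.9568, 1.7123]  P^-=[1.7105 -0.1034; -0.1034 0.9299]  S=[2.0187 -0.6437; -0.6437 1.3285]  K=[0.8587 0.0164; 0.1454 0.7899]  nu=[-4.6913, 1.5769]  x^+=[-3.0458, 2.2758]  P^+=[0.2397 0.0656; 0.0656 0.2063]
step 2: x^-=[-3.2754, 2.3987]  P^-=[0.4495 0.0615; 0.0615 0.4088]  S=[0.7107 -0.0961; -0.0961 0.6461]  K=[0.6241 0.0141; 0.1019 0.6240]  nu=[0.1133, -6.4775]  x^+=[-3.2960, -1.6318]  P^+=[0.1743 0.0482; 0.0482 0.1620]
step 3: x^-=[-4.1177, -1.0076]  P^-=[0.3518 0.0484; 0.0484 0.3774]  S=[0.6156 -0.0814; -0.0814 0.6152]  K=[0.5634 0.0102; 0.0850 0.6050]  nu=[1.8268, -0.1419]  x^+=[-3.0899, -0.9380]  P^+=[0.1573 0.0429; 0.0429 0.1561]
step 4: x^-=[-3.7775, -0.4238]  P^-=[0.3262 0.0449; 0.0449 0.3737]  S=[0.5908 -0.0782; -0.0782 0.6117]  K=[0.5443 0.0096; 0.0798 0.6028]  nu=[2.6566, -1.0406]  x^+=[-2.3414, -0.8390]  P^+=[0.1519 0.0414; 0.0414 0.1552]

x_post = [-2.3414, -0.8390]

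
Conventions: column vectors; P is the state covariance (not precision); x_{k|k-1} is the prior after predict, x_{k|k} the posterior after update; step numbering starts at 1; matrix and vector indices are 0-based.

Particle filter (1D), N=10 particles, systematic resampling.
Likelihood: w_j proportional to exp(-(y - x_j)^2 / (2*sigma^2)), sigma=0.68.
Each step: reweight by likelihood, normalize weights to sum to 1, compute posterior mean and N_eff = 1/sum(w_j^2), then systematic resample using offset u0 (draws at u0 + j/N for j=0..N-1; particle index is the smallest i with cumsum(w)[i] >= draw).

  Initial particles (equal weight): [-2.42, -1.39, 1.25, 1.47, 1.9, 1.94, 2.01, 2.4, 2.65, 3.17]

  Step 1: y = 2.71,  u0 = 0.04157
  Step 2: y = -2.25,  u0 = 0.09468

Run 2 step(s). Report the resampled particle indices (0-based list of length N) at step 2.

resampled_idx = [0, 0, 0, 0, 0, 0, 0, 0, 0, 3]

step 1: w=[0.0000, 0.0000, 0.0217, 0.0413, 0.1072, 0.1148, 0.1283, 0.1964, 0.2170, 0.1733]  mean=2.3679  Neff=6.2893  idx=[3, 4, 5, 6, 7, 7, 8, 8, 9, 9]
step 2: w=[0.9491, 0.0244, 0.0170, 0.0090, 0.0002, 0.0002, 0.0000, 0.0000, 0.0000, 0.0000]  mean=1.4938  Neff=1.1090  idx=[0, 0, 0, 0, 0, 0, 0, 0, 0, 3]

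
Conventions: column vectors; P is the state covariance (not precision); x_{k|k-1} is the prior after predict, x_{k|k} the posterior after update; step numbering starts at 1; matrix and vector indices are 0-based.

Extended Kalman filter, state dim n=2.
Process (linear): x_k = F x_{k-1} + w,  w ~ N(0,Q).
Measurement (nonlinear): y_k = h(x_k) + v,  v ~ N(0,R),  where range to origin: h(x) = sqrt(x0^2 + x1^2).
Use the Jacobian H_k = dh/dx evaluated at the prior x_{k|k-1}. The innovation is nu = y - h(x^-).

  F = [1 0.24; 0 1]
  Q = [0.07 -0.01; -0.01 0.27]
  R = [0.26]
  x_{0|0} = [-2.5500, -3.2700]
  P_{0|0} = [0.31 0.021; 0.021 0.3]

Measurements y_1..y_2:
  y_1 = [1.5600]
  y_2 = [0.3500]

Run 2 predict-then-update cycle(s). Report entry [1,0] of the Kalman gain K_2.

K[1,0] = -0.4686

step 1: x^-=[-3.3348, -3.2700]  P^-=[0.4074 0.0830; 0.0830 0.5700]  H_jac=[-0.7140 -0.7001]  S=[0.8301]  K=[-0.4204; -0.5522]  nu=[-3.1105]  x^+=[-2.0271, -1.5525]  P^+=[0.2606 -0.1097; -0.1097 0.3169]
step 2: x^-=[-2.3997, -1.5525]  P^-=[0.2963 -0.0436; -0.0436 0.5869]  H_jac=[-0.8396 -0.5432]  S=[0.6022]  K=[-0.3737; -0.4686]  nu=[-2.5081]  x^+=[-1.4625, -0.3773]  P^+=[0.2122 -0.1491; -0.1491 0.4547]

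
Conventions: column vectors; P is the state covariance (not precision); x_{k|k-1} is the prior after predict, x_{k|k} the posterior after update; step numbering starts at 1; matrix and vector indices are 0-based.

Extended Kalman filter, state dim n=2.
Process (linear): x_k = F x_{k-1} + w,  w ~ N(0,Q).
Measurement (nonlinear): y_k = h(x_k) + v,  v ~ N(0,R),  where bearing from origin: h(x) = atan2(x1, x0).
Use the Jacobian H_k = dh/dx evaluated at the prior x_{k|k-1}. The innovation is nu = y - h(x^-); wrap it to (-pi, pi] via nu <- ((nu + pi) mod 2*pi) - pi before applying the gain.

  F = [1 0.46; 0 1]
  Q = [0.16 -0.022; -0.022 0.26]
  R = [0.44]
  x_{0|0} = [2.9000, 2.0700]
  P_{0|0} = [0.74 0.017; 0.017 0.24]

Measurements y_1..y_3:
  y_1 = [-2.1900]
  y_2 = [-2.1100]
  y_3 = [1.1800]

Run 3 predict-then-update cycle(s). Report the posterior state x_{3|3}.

x_post = [5.6811, 1.2783]

step 1: x^-=[3.8522, 2.0700]  P^-=[0.9664 0.1054; 0.1054 0.5000]  H_jac=[-0.1082 0.2014]  S=[0.4670]  K=[-0.1785; 0.1912]  nu=[-2.6831]  x^+=[4.3312, 1.5569]  P^+=[0.9515 0.1213; 0.1213 0.4829]
step 2: x^-=[5.0474, 1.5569]  P^-=[1.3254 0.3215; 0.3215 0.7429]  H_jac=[-0.0558 0.1809]  S=[0.4620]  K=[-0.0342; 0.2521]  nu=[-2.4092]  x^+=[5.1298, 0.9495]  P^+=[1.3248 0.3255; 0.3255 0.7136]
step 3: x^-=[5.5666, 0.9495]  P^-=[1.9352 0.6317; 0.6317 0.9736]  H_jac=[-0.0298 0.1746]  S=[0.4648]  K=[0.1133; 0.3252]  nu=[1.0110]  x^+=[5.6811, 1.2783]  P^+=[1.9293 0.6146; 0.6146 0.9244]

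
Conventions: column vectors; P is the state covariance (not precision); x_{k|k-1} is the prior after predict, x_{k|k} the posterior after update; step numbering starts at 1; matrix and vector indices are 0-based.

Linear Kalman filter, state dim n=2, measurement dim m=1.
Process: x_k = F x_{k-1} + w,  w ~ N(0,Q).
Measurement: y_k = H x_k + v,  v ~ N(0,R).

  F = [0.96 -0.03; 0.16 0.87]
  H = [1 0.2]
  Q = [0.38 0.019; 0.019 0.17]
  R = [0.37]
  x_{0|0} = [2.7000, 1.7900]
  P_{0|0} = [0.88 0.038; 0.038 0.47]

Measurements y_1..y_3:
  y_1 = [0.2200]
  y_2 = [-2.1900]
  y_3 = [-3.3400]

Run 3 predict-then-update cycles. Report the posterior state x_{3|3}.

x_post = [-2.6378, 0.4698]

step 1: x^-=[2.5383, 1.9893]  P^-=[1.1892 0.1735; 0.1735 0.5589]  S=[1.6510]  K=[0.7413; 0.1728]  nu=[-2.7162]  x^+=[0.5247, 1.5201]  P^+=[0.2819 -0.0380; -0.0380 0.5096]
step 2: x^-=[0.4581, 1.4064]  P^-=[0.6424 0.0174; 0.0174 0.5523]  S=[1.0415]  K=[0.6202; 0.1228]  nu=[-2.9294]  x^+=[-1.3586, 1.0466]  P^+=[0.2418 -0.0619; -0.0619 0.5366]
step 3: x^-=[-1.3357, 0.6932]  P^-=[0.6069 -0.0092; -0.0092 0.5651]  S=[0.9958]  K=[0.6076; 0.1042]  nu=[-2.1429]  x^+=[-2.6378, 0.4698]  P^+=[0.2393 -0.0723; -0.0723 0.5543]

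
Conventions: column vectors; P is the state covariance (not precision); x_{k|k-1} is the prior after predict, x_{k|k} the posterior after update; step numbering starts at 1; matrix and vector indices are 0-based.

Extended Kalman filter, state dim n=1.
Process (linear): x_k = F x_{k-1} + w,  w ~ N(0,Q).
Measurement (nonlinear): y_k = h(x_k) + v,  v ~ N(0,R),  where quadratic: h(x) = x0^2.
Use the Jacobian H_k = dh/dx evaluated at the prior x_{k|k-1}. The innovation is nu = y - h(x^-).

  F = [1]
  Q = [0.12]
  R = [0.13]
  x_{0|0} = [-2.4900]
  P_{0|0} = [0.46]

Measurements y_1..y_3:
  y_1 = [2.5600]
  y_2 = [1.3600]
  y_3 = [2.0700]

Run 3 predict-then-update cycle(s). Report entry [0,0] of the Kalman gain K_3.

step 1: x^-=[-2.4900]  P^-=[0.5800]  H_jac=[-4.9800]  S=[14.5142]  K=[-0.1990]  nu=[-3.6401]  x^+=[-1.7656]  P^+=[0.0052]
step 2: x^-=[-1.7656]  P^-=[0.1252]  H_jac=[-3.5312]  S=[1.6911]  K=[-0.2614]  nu=[-1.7574]  x^+=[-1.3062]  P^+=[0.0096]
step 3: x^-=[-1.3062]  P^-=[0.1296]  H_jac=[-2.6124]  S=[1.0146]  K=[-0.3337]  nu=[0.3639]  x^+=[-1.4276]  P^+=[0.0166]

K[0,0] = -0.3337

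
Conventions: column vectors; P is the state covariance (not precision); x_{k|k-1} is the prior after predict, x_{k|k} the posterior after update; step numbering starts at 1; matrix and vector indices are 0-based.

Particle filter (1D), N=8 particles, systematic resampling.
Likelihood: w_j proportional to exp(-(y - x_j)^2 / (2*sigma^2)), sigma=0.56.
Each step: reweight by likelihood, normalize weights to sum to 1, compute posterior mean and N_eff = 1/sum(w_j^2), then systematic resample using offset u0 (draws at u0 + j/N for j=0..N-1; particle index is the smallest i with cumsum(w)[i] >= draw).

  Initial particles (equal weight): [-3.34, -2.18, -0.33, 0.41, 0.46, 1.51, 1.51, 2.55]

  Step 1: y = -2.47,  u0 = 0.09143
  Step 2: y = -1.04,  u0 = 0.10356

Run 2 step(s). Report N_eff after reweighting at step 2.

step 1: w=[0.2547, 0.7447, 0.0006, 0.0000, 0.0000, 0.0000, 0.0000, 0.0000]  mean=-2.4744  Neff=1.6144  idx=[0, 0, 1, 1, 1, 1, 1, 1]
step 2: w=[0.0003, 0.0003, 0.1666, 0.1666, 0.1666, 0.1666, 0.1666, 0.1666]  mean=-2.1807  Neff=6.0069  idx=[2, 3, 4, 4, 5, 6, 7, 7]

N_eff = 6.0069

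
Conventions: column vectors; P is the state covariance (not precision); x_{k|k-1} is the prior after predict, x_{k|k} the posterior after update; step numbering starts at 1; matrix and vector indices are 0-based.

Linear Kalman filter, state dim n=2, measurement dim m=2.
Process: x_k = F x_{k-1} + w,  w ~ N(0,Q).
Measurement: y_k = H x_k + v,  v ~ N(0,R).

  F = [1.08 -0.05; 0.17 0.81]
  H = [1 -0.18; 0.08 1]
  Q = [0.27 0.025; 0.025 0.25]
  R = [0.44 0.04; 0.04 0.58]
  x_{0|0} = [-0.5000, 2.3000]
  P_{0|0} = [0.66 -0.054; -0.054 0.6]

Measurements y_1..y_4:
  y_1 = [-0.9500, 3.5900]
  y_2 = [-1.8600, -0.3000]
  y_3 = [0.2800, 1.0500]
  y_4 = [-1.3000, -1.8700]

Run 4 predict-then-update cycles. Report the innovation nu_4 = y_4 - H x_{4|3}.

innov = [-0.7030, -2.4442]

step 1: x^-=[-0.6550, 1.7780]  P^-=[1.0472 0.0751; 0.0751 0.6479]  S=[1.4811 0.0812; 0.0812 1.2466]  K=[0.6934 0.0823; -0.0570 0.5282]  nu=[0.0250, 1.8644]  x^+=[-0.4842, 2.7614]  P^+=[0.3174 0.0501; 0.0501 0.3001]
step 2: x^-=[-0.6610, 2.1544]  P^-=[0.6355 0.1145; 0.1145 0.4699]  S=[1.0495 0.1191; 0.1191 1.0722]  K=[0.5757 0.0902; -0.0225 0.4492]  nu=[-0.8112, -2.4016]  x^+=[-1.3447, 1.0938]  P^+=[0.2666 0.0540; 0.0540 0.2553]
step 3: x^-=[-1.5070, 0.6574]  P^-=[0.5758 0.1104; 0.1104 0.4401]  S=[0.9903 0.1157; 0.1157 1.0415]  K=[0.5510 0.0891; -0.0191 0.4332]  nu=[1.9053, 0.5132]  x^+=[-0.4115, 0.8433]  P^+=[0.2556 0.0532; 0.0532 0.2462]
step 4: x^-=[-0.4866, 0.6131]  P^-=[0.5630 0.1081; 0.1081 0.4336]  S=[0.9781 0.1135; 0.1135 1.0345]  K=[0.5454 0.0882; -0.0192 0.4296]  nu=[-0.7030, -2.4442]  x^+=[-1.0856, -0.4234]  P^+=[0.2530 0.0527; 0.0527 0.2442]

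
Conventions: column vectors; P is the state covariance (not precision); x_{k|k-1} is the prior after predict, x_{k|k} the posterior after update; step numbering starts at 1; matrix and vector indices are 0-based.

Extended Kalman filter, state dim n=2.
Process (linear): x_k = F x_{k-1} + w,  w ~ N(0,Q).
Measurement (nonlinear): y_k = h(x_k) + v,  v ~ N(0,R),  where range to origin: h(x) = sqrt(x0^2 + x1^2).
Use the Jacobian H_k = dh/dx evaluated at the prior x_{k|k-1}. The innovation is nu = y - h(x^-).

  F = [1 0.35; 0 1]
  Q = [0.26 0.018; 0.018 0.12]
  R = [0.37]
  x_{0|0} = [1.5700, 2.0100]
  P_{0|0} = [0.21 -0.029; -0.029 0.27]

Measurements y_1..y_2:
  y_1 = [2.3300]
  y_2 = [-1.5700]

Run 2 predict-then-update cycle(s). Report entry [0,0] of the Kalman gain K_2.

K[0,0] = 0.5180

step 1: x^-=[2.2735, 2.0100]  P^-=[0.4828 0.0835; 0.0835 0.3900]  H_jac=[0.7492 0.6624]  S=[0.8949]  K=[0.4659; 0.3585]  nu=[-0.7046]  x^+=[1.9452, 1.7574]  P^+=[0.2885 -0.0660; -0.0660 0.2750]
step 2: x^-=[2.5603, 1.7574]  P^-=[0.5360 0.0482; 0.0482 0.3950]  H_jac=[0.8245 0.5659]  S=[0.9058]  K=[0.5180; 0.2906]  nu=[-4.6754]  x^+=[0.1386, 0.3985]  P^+=[0.2929 -0.0881; -0.0881 0.3184]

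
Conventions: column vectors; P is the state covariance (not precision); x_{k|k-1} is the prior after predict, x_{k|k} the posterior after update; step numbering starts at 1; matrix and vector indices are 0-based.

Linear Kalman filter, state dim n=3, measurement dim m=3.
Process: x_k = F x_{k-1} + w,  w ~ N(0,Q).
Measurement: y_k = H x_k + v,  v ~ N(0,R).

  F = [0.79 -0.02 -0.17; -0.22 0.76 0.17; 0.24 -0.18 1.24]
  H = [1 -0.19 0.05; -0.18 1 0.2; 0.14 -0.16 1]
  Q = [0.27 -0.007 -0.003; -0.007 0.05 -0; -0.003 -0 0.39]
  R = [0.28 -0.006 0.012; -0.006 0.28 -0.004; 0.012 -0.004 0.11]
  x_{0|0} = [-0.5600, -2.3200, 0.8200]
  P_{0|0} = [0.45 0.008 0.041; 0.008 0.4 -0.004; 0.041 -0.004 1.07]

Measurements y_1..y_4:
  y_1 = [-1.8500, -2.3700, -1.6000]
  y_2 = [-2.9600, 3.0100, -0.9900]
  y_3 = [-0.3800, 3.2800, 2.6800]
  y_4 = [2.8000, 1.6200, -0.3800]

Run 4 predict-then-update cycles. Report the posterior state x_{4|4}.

x_post = [1.0395, 1.2628, 0.1561]

step 1: x^-=[-0.5354, -1.5006, 1.3000]  P^-=[0.5706 -0.1098 -0.1045; -0.1098 0.3270 0.1357; -0.1045 0.1357 2.0996]  S=[0.8964 -0.2817 0.0952; -0.2817 0.8108 0.4779; 0.0952 0.4779 2.1614]  K=[0.6390 -0.0544 -0.0194; -0.0184 0.5010 -0.0785; -0.0858 0.1308 0.9295]  nu=[-1.6647, -1.2258, -3.0651]  x^+=[-1.4730, -1.8434, -1.5663]  P^+=[0.1832 0.0174 -0.0171; 0.0174 0.1420 0.0094; -0.0171 0.0094 0.1046]
step 2: x^-=[-0.8606, -1.3432, -1.9640]  P^-=[0.3915 -0.0377 -0.0084; -0.0377 0.1418 0.0094; -0.0084 0.0094 0.5501]  S=[0.6913 -0.1384 0.0954; -0.1384 0.4744 0.0774; 0.0954 0.0774 0.6677]  K=[0.5614 -0.0688 0.0064; -0.0199 0.3215 -0.0623; -0.0673 0.1017 0.8176]  nu=[-2.2565, 4.5911, 0.8795]  x^+=[-2.4377, 0.1228, -0.6259]  P^+=[0.1600 0.0088 -0.0133; 0.0088 0.0910 0.0049; -0.0133 0.0049 0.0914]
step 3: x^-=[-1.8218, 0.5232, -1.3833]  P^-=[0.3759 -0.0364 -0.0053; -0.0364 0.1123 0.0079; -0.0053 0.0079 0.5318]  S=[0.6744 -0.1283 0.0945; -0.1283 0.4424 0.0772; 0.0945 0.0772 0.6496]  K=[0.5504 -0.0801 0.0112; -0.0257 0.2738 -0.0521; -0.0657 0.0994 0.8132]  nu=[1.6104, 2.7055, 4.4020]  x^+=[-1.1027, 0.9932, 2.3597]  P^+=[0.1563 0.0049 -0.0129; 0.0049 0.0770 0.0045; -0.0129 0.0045 0.0908]
step 4: x^-=[-1.2921, 1.3986, 2.4827]  P^-=[0.3736 -0.0378 -0.0051; -0.0378 0.1052 0.0085; -0.0051 0.0085 0.5310]  S=[0.6724 -0.1279 0.0943; -0.1279 0.4359 0.0786; 0.0943 0.0786 0.6485]  K=[0.5480 -0.0848 0.0128; -0.0289 0.2610 -0.0484; -0.0656 0.0994 0.8130]  nu=[4.2337, -0.5077, -2.4580]  x^+=[1.0395, 1.2628, 0.1561]  P^+=[0.1554 0.0035 -0.0129; 0.0035 0.0732 0.0045; -0.0129 0.0045 0.0908]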